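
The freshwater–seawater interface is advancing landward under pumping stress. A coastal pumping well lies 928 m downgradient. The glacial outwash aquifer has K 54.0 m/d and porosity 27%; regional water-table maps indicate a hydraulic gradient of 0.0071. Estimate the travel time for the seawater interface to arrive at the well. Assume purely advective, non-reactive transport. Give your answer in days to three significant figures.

654 days

q = Ki = 54.0 × 0.0071 = 0.3834 m/d
Seepage velocity v = q / n = 0.3834 / 0.27 = 1.420 m/d
t = L / v = 928 / 1.420 = 653.5 d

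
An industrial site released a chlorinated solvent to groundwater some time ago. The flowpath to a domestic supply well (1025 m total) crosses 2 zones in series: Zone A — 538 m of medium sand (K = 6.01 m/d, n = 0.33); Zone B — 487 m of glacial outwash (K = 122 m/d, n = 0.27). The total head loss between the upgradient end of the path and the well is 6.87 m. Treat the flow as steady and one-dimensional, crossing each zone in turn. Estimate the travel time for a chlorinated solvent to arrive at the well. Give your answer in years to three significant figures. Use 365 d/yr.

11.5 years

Steady 1-D flow in series ⇒ the Darcy flux q is identical in every zone and the zone head losses add (resistances L/K in series).
Σ(L/K) = 538/6.01 + 487/122 = 89.52 + 3.992 = 93.51 d
q = ΔH / Σ(L/K) = 6.87 / 93.51 = 0.07347 m/d (same in every zone)
Zone A: v = q/n = 0.07347/0.33 = 0.2226 m/d → t_A = 538/0.2226 = 2417 d
Zone B: v = q/n = 0.07347/0.27 = 0.2721 m/d → t_B = 487/0.2721 = 1790 d
Total t = 2417 + 1790 = 4206 d
   = 4206 / 365 = 11.5 yr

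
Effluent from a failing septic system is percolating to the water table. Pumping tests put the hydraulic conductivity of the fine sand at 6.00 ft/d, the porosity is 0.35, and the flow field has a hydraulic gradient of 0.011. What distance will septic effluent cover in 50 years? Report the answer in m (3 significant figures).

K = 6.00 ft/d × 0.3048 = 1.829 m/d
Darcy flux q = K·i = 1.829 × 0.011 = 0.02012 m/d
v = Ki/n = 1.829·0.011/0.35 = 0.05748 m/d
T = 50 yr × 365 = 18250 d
L = v × T = 0.05748 × 18250 = 1049 m

1050 m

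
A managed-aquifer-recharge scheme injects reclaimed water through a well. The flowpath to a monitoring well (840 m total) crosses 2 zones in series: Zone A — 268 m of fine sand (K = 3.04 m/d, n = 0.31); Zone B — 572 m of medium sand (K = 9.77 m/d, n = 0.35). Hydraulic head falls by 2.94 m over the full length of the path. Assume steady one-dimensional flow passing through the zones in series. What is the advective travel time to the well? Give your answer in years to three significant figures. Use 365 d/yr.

Steady 1-D flow in series ⇒ the Darcy flux q is identical in every zone and the zone head losses add (resistances L/K in series).
Σ(L/K) = 268/3.04 + 572/9.77 = 88.16 + 58.55 = 146.7 d
q = ΔH / Σ(L/K) = 2.94 / 146.7 = 0.02004 m/d (same in every zone)
Zone A: v = q/n = 0.02004/0.31 = 0.06465 m/d → t_A = 268/0.06465 = 4146 d
Zone B: v = q/n = 0.02004/0.35 = 0.05726 m/d → t_B = 572/0.05726 = 9990 d
Total t = 4146 + 9990 = 14140 d
   = 14140 / 365 = 38.7 yr

38.7 years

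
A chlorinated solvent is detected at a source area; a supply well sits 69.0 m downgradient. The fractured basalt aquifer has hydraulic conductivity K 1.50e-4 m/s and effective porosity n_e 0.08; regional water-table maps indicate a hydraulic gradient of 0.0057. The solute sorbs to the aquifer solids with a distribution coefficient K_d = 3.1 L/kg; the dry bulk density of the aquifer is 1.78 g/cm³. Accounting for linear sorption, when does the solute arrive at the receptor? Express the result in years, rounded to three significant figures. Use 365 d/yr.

K = 1.50e-4 m/s × 86400 s/d = 12.96 m/d
q = Ki = 12.96 × 0.0057 = 0.07387 m/d
v = Ki/n = 12.96·0.0057/0.08 = 0.9234 m/d
Retardation R = 1 + ρ_b·K_d/n = 1 + 1.78×3.1/0.08 = 69.98
Contaminant velocity v_c = v/R = 0.9234/69.98 = 0.01320 m/d
t = L/v_c = 69.0/0.01320 = 5229 d
   = 5229/365 = 14.3 yr

14.3 years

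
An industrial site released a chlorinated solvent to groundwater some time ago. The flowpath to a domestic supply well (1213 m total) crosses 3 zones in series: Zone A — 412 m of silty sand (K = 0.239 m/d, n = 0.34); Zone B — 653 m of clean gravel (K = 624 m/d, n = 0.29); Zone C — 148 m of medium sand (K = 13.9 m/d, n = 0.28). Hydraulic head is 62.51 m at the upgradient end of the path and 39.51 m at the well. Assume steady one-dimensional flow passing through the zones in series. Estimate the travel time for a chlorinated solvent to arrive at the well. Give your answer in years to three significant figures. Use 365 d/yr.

76.7 years

Total head drop ΔH = 62.51 − 39.51 = 23.00 m
Continuity: the same q passes through each zone, so ΔH = q·Σ(L_j/K_j) — the zones act as resistances in series.
Σ(L/K) = 412/0.239 + 653/624 + 148/13.9 = 1724 + 1.046 + 10.65 = 1736 d
q = ΔH / Σ(L/K) = 23.00 / 1736 = 0.01325 m/d (same in every zone)
Zone A: v = q/n = 0.01325/0.34 = 0.03898 m/d → t_A = 412/0.03898 = 10570 d
Zone B: v = q/n = 0.01325/0.29 = 0.04570 m/d → t_B = 653/0.04570 = 14290 d
Zone C: v = q/n = 0.01325/0.28 = 0.04733 m/d → t_C = 148/0.04733 = 3127 d
Total t = 10570 + 14290 + 3127 = 27990 d
   = 27990 / 365 = 76.7 yr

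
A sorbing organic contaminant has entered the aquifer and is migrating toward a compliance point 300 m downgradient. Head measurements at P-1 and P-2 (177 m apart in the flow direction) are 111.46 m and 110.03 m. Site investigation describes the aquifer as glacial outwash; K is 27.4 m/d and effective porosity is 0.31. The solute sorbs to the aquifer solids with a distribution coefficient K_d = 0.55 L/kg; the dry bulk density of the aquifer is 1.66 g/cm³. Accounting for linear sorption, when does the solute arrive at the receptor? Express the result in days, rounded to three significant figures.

1660 days

Hydraulic gradient i = (111.46 − 110.03) / 177 = 1.43 / 177 = 0.008079
Darcy flux q = K·i = 27.4 × 0.008079 = 0.2214 m/d
v_s = q/n_e = 0.2214/0.31 = 0.7141 m/d
Retardation R = 1 + ρ_b·K_d/n = 1 + 1.66×0.55/0.31 = 3.945
Contaminant velocity v_c = v/R = 0.7141/3.945 = 0.1810 m/d
t = L/v_c = 300/0.1810 = 1657 d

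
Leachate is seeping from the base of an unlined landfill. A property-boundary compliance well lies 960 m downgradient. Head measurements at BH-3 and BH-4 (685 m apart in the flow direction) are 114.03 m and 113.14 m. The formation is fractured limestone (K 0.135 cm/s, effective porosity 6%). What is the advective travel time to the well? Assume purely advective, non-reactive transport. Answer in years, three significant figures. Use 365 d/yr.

1.04 years

Hydraulic gradient i = (114.03 − 113.14) / 685 = 0.89 / 685 = 0.001299
K = 0.135 cm/s × 864 = 116.6 m/d
q = Ki = 116.6 × 0.001299 = 0.1515 m/d
Average linear velocity = 0.1515 / 0.06 = 2.526 m/d
t = L / v = 960 / 2.526 = 380.1 d
   = 380.1 / 365 = 1.04 yr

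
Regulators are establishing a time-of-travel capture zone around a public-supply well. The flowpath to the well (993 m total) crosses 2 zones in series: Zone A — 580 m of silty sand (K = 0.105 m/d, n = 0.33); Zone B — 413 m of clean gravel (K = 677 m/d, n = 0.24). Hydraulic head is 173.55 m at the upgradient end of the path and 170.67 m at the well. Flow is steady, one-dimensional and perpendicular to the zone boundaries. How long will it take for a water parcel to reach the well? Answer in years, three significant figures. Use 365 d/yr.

Total head drop ΔH = 173.55 − 170.67 = 2.88 m
Continuity: the same q passes through each zone, so ΔH = q·Σ(L_j/K_j) — the zones act as resistances in series.
Σ(L/K) = 580/0.105 + 413/677 = 5524 + 0.6100 = 5524 d
q = ΔH / Σ(L/K) = 2.88 / 5524 = 5.213e-4 m/d (same in every zone)
Zone A: v = q/n = 5.213e-4/0.33 = 0.001580 m/d → t_A = 580/0.001580 = 367100 d
Zone B: v = q/n = 5.213e-4/0.24 = 0.002172 m/d → t_B = 413/0.002172 = 190100 d
Total t = 367100 + 190100 = 557300 d
   = 557300 / 365 = 1530 yr

1530 years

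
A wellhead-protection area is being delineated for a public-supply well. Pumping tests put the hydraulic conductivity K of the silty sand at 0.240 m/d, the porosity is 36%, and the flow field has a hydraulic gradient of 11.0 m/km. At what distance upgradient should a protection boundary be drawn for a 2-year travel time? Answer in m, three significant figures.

Specific discharge q = 0.240 × 0.011 = 0.002640 m/d
Average linear velocity = 0.002640 / 0.36 = 0.007333 m/d
T = 2 yr × 365 = 730 d
L = v × T = 0.007333 × 730 = 5.353 m

5.35 m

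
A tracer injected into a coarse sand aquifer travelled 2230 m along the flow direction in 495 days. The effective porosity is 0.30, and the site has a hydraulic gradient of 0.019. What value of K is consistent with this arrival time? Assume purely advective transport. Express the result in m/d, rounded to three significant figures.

v = L / t = 2230 / 495 = 4.505 m/d
K = v · n / i = 4.505 × 0.30 / 0.019 = 71.1 m/d

71.1 m/d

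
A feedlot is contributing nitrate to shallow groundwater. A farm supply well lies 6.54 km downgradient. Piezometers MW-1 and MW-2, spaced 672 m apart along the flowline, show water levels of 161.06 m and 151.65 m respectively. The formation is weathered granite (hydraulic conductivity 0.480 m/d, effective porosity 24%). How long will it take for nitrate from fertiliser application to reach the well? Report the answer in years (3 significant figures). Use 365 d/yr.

Hydraulic gradient i = (161.06 − 151.65) / 672 = 9.41 / 672 = 0.01400
Darcy flux q = K·i = 0.480 × 0.01400 = 0.006721 m/d
v_s = q/n_e = 0.006721/0.24 = 0.02801 m/d
L = 6.54 km = 6540 m
t = L / v = 6540 / 0.02801 = 233500 d
   = 233500 / 365 = 640 yr

640 years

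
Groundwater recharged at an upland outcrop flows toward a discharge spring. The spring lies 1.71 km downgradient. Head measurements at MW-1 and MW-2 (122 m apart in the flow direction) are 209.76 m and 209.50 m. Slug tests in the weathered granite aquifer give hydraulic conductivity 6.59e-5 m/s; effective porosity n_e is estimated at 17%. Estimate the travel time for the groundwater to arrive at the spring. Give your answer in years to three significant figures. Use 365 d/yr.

Hydraulic gradient i = (209.76 − 209.50) / 122 = 0.26 / 122 = 0.002131
K = 6.59e-5 m/s × 86400 s/d = 5.694 m/d
Specific discharge q = 5.694 × 0.002131 = 0.01213 m/d
Seepage velocity v = q / n = 0.01213 / 0.17 = 0.07138 m/d
L = 1.71 km = 1710 m
t = L / v = 1710 / 0.07138 = 23960 d
   = 23960 / 365 = 65.6 yr

65.6 years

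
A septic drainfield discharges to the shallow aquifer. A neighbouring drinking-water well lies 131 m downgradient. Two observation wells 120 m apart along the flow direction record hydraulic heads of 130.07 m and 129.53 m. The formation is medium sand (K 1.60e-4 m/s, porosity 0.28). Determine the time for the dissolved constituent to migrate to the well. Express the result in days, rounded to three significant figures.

590 days

Hydraulic gradient i = (130.07 − 129.53) / 120 = 0.54 / 120 = 0.004500
K = 1.60e-4 m/s × 86400 s/d = 13.82 m/d
Specific discharge q = 13.82 × 0.004500 = 0.06221 m/d
Average linear velocity = 0.06221 / 0.28 = 0.2222 m/d
t = L / v = 131 / 0.2222 = 589.6 d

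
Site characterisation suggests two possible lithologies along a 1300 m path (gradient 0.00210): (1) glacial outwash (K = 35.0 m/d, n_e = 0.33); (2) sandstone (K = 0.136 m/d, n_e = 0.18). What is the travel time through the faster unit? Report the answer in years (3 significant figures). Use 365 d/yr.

16.0 years

Unit 1 (glacial outwash): v = 35.0×0.0021/0.33 = 0.2227 m/d, t = 1300/0.2227 = 5837 d
Unit 2 (sandstone): v = 0.136×0.0021/0.18 = 0.001587 m/d, t = 1300/0.001587 = 819300 d
Faster: 5837 d / 365 = 16.0 yr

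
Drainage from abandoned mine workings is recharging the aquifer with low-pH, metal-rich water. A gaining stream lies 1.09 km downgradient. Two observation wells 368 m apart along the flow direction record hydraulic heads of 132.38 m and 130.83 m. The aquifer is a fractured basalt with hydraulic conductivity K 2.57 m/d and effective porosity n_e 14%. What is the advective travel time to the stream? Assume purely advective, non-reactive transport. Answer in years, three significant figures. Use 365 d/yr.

Hydraulic gradient i = (132.38 − 130.83) / 368 = 1.55 / 368 = 0.004212
q = Ki = 2.57 × 0.004212 = 0.01082 m/d
Average linear velocity = 0.01082 / 0.14 = 0.07732 m/d
L = 1.09 km = 1090 m
t = L / v = 1090 / 0.07732 = 14100 d
   = 14100 / 365 = 38.6 yr

38.6 years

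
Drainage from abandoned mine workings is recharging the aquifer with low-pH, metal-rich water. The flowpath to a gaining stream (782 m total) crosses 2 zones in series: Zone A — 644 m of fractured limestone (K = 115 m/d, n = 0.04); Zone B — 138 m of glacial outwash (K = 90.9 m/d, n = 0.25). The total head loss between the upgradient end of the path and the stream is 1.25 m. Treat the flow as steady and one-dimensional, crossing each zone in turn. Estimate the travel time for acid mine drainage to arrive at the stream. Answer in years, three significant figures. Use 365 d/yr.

Continuity: the same q passes through each zone, so ΔH = q·Σ(L_j/K_j) — the zones act as resistances in series.
Σ(L/K) = 644/115 + 138/90.9 = 5.600 + 1.518 = 7.118 d
q = ΔH / Σ(L/K) = 1.25 / 7.118 = 0.1756 m/d (same in every zone)
Zone A: v = q/n = 0.1756/0.04 = 4.390 m/d → t_A = 644/4.390 = 146.7 d
Zone B: v = q/n = 0.1756/0.25 = 0.7024 m/d → t_B = 138/0.7024 = 196.5 d
Total t = 146.7 + 196.5 = 343.2 d
   = 343.2 / 365 = 0.940 yr

0.940 years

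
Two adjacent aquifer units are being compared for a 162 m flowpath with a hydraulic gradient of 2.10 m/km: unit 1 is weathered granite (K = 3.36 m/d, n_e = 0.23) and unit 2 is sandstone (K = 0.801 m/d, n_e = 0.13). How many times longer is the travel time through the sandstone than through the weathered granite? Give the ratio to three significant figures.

Unit 1 (weathered granite): v = 3.36×0.0021/0.23 = 0.03068 m/d, t = 162/0.03068 = 5281 d
Unit 2 (sandstone): v = 0.801×0.0021/0.13 = 0.01294 m/d, t = 162/0.01294 = 12520 d
t(sandstone) / t(weathered granite) = 12520/5281 = 2.37

2.37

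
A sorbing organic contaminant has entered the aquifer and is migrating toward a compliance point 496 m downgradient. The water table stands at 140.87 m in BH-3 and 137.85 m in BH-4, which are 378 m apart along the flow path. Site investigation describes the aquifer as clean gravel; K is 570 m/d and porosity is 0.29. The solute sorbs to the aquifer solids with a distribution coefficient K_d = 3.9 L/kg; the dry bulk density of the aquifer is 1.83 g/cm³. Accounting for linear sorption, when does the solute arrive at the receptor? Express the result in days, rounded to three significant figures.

809 days

Hydraulic gradient i = (140.87 − 137.85) / 378 = 3.02 / 378 = 0.007989
Specific discharge q = 570 × 0.007989 = 4.554 m/d
Average linear velocity = 4.554 / 0.29 = 15.70 m/d
Retardation R = 1 + ρ_b·K_d/n = 1 + 1.83×3.9/0.29 = 25.61
Contaminant velocity v_c = v/R = 15.70/25.61 = 0.6132 m/d
t = L/v_c = 496/0.6132 = 808.9 d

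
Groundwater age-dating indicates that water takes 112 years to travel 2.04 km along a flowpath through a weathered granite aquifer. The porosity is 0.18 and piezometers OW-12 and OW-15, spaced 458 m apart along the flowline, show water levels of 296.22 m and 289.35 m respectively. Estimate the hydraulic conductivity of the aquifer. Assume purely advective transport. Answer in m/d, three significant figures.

0.599 m/d

Hydraulic gradient i = (296.22 − 289.35) / 458 = 6.87 / 458 = 0.01500
t = 112 years = 40880 d
L = 2.04 km = 2040 m
v = L / t = 2040 / 40880 = 0.04990 m/d
K = v · n / i = 0.04990 × 0.18 / 0.01500 = 0.599 m/d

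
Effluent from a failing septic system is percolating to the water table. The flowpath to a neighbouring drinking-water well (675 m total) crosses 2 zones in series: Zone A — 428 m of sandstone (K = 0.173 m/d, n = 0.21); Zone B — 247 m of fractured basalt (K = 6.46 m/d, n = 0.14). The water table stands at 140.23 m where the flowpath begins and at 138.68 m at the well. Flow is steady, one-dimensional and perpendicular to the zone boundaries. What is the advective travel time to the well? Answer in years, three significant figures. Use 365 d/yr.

553 years

Total head drop ΔH = 140.23 − 138.68 = 1.55 m
Continuity: the same q passes through each zone, so ΔH = q·Σ(L_j/K_j) — the zones act as resistances in series.
Σ(L/K) = 428/0.173 + 247/6.46 = 2474 + 38.24 = 2512 d
q = ΔH / Σ(L/K) = 1.55 / 2512 = 6.170e-4 m/d (same in every zone)
Zone A: v = q/n = 6.170e-4/0.21 = 0.002938 m/d → t_A = 428/0.002938 = 145700 d
Zone B: v = q/n = 6.170e-4/0.14 = 0.004407 m/d → t_B = 247/0.004407 = 56050 d
Total t = 145700 + 56050 = 201700 d
   = 201700 / 365 = 553 yr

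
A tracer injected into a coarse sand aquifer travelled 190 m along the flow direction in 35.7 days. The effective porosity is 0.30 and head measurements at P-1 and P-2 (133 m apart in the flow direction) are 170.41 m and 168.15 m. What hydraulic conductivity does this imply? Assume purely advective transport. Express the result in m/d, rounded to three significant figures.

94.0 m/d

Hydraulic gradient i = (170.41 − 168.15) / 133 = 2.26 / 133 = 0.01699
v = L / t = 190 / 35.7 = 5.322 m/d
K = v · n / i = 5.322 × 0.30 / 0.01699 = 94.0 m/d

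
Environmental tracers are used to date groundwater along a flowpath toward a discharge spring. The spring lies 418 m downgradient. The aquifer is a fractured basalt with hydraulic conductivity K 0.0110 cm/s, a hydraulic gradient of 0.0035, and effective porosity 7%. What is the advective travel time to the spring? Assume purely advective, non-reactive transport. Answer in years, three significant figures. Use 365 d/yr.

2.41 years

K = 0.0110 cm/s × 864 = 9.504 m/d
q = Ki = 9.504 × 0.0035 = 0.03326 m/d
Average linear velocity = 0.03326 / 0.07 = 0.4752 m/d
t = L / v = 418 / 0.4752 = 879.6 d
   = 879.6 / 365 = 2.41 yr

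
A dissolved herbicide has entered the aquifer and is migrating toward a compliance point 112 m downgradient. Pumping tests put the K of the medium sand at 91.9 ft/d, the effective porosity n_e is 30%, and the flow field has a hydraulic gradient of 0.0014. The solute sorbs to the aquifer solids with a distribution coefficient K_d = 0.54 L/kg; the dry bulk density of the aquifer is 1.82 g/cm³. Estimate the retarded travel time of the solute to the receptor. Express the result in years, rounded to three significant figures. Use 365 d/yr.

K = 91.9 ft/d × 0.3048 = 28.01 m/d
Specific discharge q = 28.01 × 0.0014 = 0.03922 m/d
v = Ki/n = 28.01·0.0014/0.30 = 0.1307 m/d
Retardation R = 1 + ρ_b·K_d/n = 1 + 1.82×0.54/0.30 = 4.276
Contaminant velocity v_c = v/R = 0.1307/4.276 = 0.03057 m/d
t = L/v_c = 112/0.03057 = 3664 d
   = 3664/365 = 10.0 yr

10.0 years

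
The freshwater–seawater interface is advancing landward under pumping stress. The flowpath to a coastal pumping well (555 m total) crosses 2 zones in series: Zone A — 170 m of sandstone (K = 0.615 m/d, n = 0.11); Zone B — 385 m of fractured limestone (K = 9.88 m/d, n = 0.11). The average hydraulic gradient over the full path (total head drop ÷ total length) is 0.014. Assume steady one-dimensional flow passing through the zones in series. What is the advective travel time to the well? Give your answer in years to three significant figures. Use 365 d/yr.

6.79 years

Continuity: the same q passes through each zone, so ΔH = q·Σ(L_j/K_j) — the zones act as resistances in series.
Σ(L/K) = 170/0.615 + 385/9.88 = 276.4 + 38.97 = 315.4 d
K_eq = L_total / Σ(L/K) = 555 / 315.4 = 1.760 m/d
q = K_eq · i = 1.760 × 0.014 = 0.02464 m/d (same in every zone)
Zone A: v = q/n = 0.02464/0.11 = 0.2240 m/d → t_A = 170/0.2240 = 759.0 d
Zone B: v = q/n = 0.02464/0.11 = 0.2240 m/d → t_B = 385/0.2240 = 1719 d
Total t = 759.0 + 1719 = 2478 d
   = 2478 / 365 = 6.79 yr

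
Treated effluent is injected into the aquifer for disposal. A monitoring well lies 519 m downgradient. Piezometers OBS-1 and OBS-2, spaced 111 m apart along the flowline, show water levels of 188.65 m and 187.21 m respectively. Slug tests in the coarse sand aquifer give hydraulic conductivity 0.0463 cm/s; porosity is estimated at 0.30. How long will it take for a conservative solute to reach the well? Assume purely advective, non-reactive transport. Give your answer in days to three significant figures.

300 days

Hydraulic gradient i = (188.65 − 187.21) / 111 = 1.44 / 111 = 0.01297
K = 0.0463 cm/s × 864 = 40.00 m/d
Darcy flux q = K·i = 40.00 × 0.01297 = 0.5190 m/d
Average linear velocity = 0.5190 / 0.30 = 1.730 m/d
t = L / v = 519 / 1.730 = 300.0 d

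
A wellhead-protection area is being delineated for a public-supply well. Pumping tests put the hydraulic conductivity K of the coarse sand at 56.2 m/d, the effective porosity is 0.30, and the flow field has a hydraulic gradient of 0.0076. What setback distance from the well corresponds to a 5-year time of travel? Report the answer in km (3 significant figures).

2.60 km

Specific discharge q = 56.2 × 0.0076 = 0.4271 m/d
Average linear velocity = 0.4271 / 0.30 = 1.424 m/d
T = 5 yr × 365 = 1825 d
L = v × T = 1.424 × 1825 = 2598 m
   = 2.60 km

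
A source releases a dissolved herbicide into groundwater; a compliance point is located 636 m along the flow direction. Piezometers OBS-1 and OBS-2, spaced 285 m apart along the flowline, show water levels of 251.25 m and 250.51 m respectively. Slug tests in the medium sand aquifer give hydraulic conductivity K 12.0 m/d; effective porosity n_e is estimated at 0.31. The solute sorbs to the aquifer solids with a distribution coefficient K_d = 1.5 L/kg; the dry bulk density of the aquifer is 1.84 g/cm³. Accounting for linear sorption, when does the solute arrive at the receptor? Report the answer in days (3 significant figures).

62700 days

Hydraulic gradient i = (251.25 − 250.51) / 285 = 0.74 / 285 = 0.002596
Specific discharge q = 12.0 × 0.002596 = 0.03116 m/d
Average linear velocity = 0.03116 / 0.31 = 0.1005 m/d
Retardation R = 1 + ρ_b·K_d/n = 1 + 1.84×1.5/0.31 = 9.903
Contaminant velocity v_c = v/R = 0.1005/9.903 = 0.01015 m/d
t = L/v_c = 636/0.01015 = 62670 d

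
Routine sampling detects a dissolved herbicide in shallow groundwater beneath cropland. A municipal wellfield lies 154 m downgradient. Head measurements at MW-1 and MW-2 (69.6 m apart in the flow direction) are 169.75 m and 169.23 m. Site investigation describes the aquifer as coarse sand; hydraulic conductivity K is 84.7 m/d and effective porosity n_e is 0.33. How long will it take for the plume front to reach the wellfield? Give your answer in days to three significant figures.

80.3 days

Hydraulic gradient i = (169.75 − 169.23) / 69.6 = 0.52 / 69.6 = 0.007471
Darcy flux q = K·i = 84.7 × 0.007471 = 0.6328 m/d
Seepage velocity v = q / n = 0.6328 / 0.33 = 1.918 m/d
t = L / v = 154 / 1.918 = 80.31 d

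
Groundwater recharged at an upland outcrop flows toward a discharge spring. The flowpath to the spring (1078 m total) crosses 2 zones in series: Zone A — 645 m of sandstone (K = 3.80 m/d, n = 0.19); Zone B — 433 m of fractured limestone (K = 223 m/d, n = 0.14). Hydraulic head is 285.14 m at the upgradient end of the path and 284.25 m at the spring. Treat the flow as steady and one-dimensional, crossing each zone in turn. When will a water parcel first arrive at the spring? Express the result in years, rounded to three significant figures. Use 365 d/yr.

96.8 years

Total head drop ΔH = 285.14 − 284.25 = 0.89 m
Continuity: the same q passes through each zone, so ΔH = q·Σ(L_j/K_j) — the zones act as resistances in series.
Σ(L/K) = 645/3.80 + 433/223 = 169.7 + 1.942 = 171.7 d
q = ΔH / Σ(L/K) = 0.89 / 171.7 = 0.005184 m/d (same in every zone)
Zone A: v = q/n = 0.005184/0.19 = 0.02728 m/d → t_A = 645/0.02728 = 23640 d
Zone B: v = q/n = 0.005184/0.14 = 0.03703 m/d → t_B = 433/0.03703 = 11690 d
Total t = 23640 + 11690 = 35330 d
   = 35330 / 365 = 96.8 yr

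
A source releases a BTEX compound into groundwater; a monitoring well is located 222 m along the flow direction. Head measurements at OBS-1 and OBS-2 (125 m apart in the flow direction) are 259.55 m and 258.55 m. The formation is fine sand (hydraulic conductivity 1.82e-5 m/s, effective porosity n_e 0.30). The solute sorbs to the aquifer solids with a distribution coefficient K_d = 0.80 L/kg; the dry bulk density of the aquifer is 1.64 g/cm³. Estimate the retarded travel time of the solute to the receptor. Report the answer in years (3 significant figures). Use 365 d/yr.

Hydraulic gradient i = (259.55 − 258.55) / 125 = 1.00 / 125 = 0.008000
K = 1.82e-5 m/s × 86400 s/d = 1.572 m/d
Specific discharge q = 1.572 × 0.008000 = 0.01258 m/d
Seepage velocity v = q / n = 0.01258 / 0.30 = 0.04193 m/d
Retardation R = 1 + ρ_b·K_d/n = 1 + 1.64×0.80/0.30 = 5.373
Contaminant velocity v_c = v/R = 0.04193/5.373 = 0.007804 m/d
t = L/v_c = 222/0.007804 = 28450 d
   = 28450/365 = 77.9 yr

77.9 years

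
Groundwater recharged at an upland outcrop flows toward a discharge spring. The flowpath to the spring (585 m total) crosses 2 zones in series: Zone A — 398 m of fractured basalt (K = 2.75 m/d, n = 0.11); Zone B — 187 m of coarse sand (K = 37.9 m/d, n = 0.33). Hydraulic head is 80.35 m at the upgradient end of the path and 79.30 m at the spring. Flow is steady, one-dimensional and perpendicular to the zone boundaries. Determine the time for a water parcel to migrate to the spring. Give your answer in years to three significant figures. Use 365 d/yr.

41.2 years

Total head drop ΔH = 80.35 − 79.30 = 1.05 m
Steady 1-D flow in series ⇒ the Darcy flux q is identical in every zone and the zone head losses add (resistances L/K in series).
Σ(L/K) = 398/2.75 + 187/37.9 = 144.7 + 4.934 = 149.7 d
q = ΔH / Σ(L/K) = 1.05 / 149.7 = 0.007016 m/d (same in every zone)
Zone A: v = q/n = 0.007016/0.11 = 0.06378 m/d → t_A = 398/0.06378 = 6240 d
Zone B: v = q/n = 0.007016/0.33 = 0.02126 m/d → t_B = 187/0.02126 = 8796 d
Total t = 6240 + 8796 = 15040 d
   = 15040 / 365 = 41.2 yr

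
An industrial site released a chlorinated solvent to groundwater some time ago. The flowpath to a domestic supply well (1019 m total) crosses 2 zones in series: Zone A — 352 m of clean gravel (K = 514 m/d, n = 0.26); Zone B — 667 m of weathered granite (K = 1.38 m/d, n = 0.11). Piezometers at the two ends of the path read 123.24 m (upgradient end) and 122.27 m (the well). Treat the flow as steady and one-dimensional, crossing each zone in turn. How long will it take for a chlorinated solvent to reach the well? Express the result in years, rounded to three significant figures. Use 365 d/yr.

Total head drop ΔH = 123.24 − 122.27 = 0.97 m
Steady 1-D flow in series ⇒ the Darcy flux q is identical in every zone and the zone head losses add (resistances L/K in series).
Σ(L/K) = 352/514 + 667/1.38 = 0.6848 + 483.3 = 484.0 d
q = ΔH / Σ(L/K) = 0.97 / 484.0 = 0.002004 m/d (same in every zone)
Zone A: v = q/n = 0.002004/0.26 = 0.007708 m/d → t_A = 352/0.007708 = 45670 d
Zone B: v = q/n = 0.002004/0.11 = 0.01822 m/d → t_B = 667/0.01822 = 36610 d
Total t = 45670 + 36610 = 82280 d
   = 82280 / 365 = 225 yr

225 years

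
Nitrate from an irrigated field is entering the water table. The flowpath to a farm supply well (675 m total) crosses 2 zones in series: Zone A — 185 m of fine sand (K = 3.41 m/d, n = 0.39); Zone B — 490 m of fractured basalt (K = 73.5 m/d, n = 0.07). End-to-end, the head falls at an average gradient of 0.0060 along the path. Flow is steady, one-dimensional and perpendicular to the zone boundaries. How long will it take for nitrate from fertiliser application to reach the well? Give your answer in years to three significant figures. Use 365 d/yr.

4.39 years

For zones in series the flux q is common to all zones; the equivalent conductivity is the harmonic (thickness-weighted) mean, K_eq = L_total / Σ(L_j/K_j).
Σ(L/K) = 185/3.41 + 490/73.5 = 54.25 + 6.667 = 60.92 d
K_eq = L_total / Σ(L/K) = 675 / 60.92 = 11.08 m/d
q = K_eq · i = 11.08 × 0.0060 = 0.06648 m/d (same in every zone)
Zone A: v = q/n = 0.06648/0.39 = 0.1705 m/d → t_A = 185/0.1705 = 1085 d
Zone B: v = q/n = 0.06648/0.07 = 0.9497 m/d → t_B = 490/0.9497 = 515.9 d
Total t = 1085 + 515.9 = 1601 d
   = 1601 / 365 = 4.39 yr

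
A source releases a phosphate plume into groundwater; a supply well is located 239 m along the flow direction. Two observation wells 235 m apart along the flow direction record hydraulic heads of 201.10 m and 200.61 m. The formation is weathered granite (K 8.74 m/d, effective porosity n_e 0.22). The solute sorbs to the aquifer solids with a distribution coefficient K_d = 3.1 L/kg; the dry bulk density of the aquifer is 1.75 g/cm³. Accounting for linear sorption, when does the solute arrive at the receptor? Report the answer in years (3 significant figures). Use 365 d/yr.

203 years

Hydraulic gradient i = (201.10 − 200.61) / 235 = 0.49 / 235 = 0.002085
Darcy flux q = K·i = 8.74 × 0.002085 = 0.01822 m/d
v = Ki/n = 8.74·0.002085/0.22 = 0.08284 m/d
Retardation R = 1 + ρ_b·K_d/n = 1 + 1.75×3.1/0.22 = 25.66
Contaminant velocity v_c = v/R = 0.08284/25.66 = 0.003228 m/d
t = L/v_c = 239/0.003228 = 74030 d
   = 74030/365 = 203 yr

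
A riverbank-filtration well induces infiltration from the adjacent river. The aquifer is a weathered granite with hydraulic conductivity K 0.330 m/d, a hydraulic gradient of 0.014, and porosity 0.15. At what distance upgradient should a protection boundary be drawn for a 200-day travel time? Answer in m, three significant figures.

Specific discharge q = 0.330 × 0.014 = 0.004620 m/d
v = Ki/n = 0.330·0.014/0.15 = 0.03080 m/d
L = v × T = 0.03080 × 200 = 6.160 m

6.16 m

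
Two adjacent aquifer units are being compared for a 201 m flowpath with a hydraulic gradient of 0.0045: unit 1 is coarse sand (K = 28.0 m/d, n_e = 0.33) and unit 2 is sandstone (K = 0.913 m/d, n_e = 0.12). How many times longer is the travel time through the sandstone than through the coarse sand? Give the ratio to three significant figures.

Unit 1 (coarse sand): v = 28.0×0.0045/0.33 = 0.3818 m/d, t = 201/0.3818 = 526.4 d
Unit 2 (sandstone): v = 0.913×0.0045/0.12 = 0.03424 m/d, t = 201/0.03424 = 5871 d
t(sandstone) / t(coarse sand) = 5871/526.4 = 11.2

11.2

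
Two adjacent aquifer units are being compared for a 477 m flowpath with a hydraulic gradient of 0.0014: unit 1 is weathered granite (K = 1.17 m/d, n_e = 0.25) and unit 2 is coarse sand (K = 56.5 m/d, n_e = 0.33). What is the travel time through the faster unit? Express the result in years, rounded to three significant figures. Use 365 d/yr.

Unit 1 (weathered granite): v = 1.17×0.0014/0.25 = 0.006552 m/d, t = 477/0.006552 = 72800 d
Unit 2 (coarse sand): v = 56.5×0.0014/0.33 = 0.2397 m/d, t = 477/0.2397 = 1990 d
Faster: 1990 d / 365 = 5.45 yr

5.45 years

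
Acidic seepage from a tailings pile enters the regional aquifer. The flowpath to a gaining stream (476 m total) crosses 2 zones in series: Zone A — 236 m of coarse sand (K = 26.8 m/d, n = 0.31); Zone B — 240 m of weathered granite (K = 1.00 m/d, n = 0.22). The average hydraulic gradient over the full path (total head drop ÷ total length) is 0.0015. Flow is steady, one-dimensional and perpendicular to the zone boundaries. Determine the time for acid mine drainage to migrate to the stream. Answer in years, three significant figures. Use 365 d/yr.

120 years

For zones in series the flux q is common to all zones; the equivalent conductivity is the harmonic (thickness-weighted) mean, K_eq = L_total / Σ(L_j/K_j).
Σ(L/K) = 236/26.8 + 240/1.00 = 8.806 + 240.0 = 248.8 d
K_eq = L_total / Σ(L/K) = 476 / 248.8 = 1.913 m/d
q = K_eq · i = 1.913 × 0.0015 = 0.002870 m/d (same in every zone)
Zone A: v = q/n = 0.002870/0.31 = 0.009257 m/d → t_A = 236/0.009257 = 25490 d
Zone B: v = q/n = 0.002870/0.22 = 0.01304 m/d → t_B = 240/0.01304 = 18400 d
Total t = 25490 + 18400 = 43890 d
   = 43890 / 365 = 120 yr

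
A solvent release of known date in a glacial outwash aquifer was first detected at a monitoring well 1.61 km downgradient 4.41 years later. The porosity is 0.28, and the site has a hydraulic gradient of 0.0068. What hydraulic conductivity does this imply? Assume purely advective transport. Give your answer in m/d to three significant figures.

41.2 m/d

t = 4.41 years = 1610 d
L = 1.61 km = 1610 m
v = L / t = 1610 / 1610 = 1.000 m/d
K = v · n / i = 1.000 × 0.28 / 0.0068 = 41.2 m/d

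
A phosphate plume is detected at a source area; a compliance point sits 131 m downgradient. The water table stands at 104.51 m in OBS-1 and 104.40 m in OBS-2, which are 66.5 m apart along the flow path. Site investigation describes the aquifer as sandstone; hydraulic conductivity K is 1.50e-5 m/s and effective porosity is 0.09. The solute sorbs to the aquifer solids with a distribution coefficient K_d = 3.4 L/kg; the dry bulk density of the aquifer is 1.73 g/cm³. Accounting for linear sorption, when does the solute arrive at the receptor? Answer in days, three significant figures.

Hydraulic gradient i = (104.51 − 104.40) / 66.5 = 0.11 / 66.5 = 0.001654
K = 1.50e-5 m/s × 86400 s/d = 1.296 m/d
Specific discharge q = 1.296 × 0.001654 = 0.002144 m/d
Seepage velocity v = q / n = 0.002144 / 0.09 = 0.02382 m/d
Retardation R = 1 + ρ_b·K_d/n = 1 + 1.73×3.4/0.09 = 66.36
Contaminant velocity v_c = v/R = 0.02382/66.36 = 3.590e-4 m/d
t = L/v_c = 131/3.590e-4 = 364900 d

365000 days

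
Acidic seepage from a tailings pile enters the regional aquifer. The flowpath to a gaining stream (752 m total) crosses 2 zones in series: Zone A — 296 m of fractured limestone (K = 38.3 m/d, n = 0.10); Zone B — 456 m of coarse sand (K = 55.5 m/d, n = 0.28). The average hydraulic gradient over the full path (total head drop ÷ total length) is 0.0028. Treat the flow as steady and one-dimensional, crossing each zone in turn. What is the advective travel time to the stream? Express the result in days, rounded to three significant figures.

1190 days

Continuity: the same q passes through each zone, so ΔH = q·Σ(L_j/K_j) — the zones act as resistances in series.
Σ(L/K) = 296/38.3 + 456/55.5 = 7.728 + 8.216 = 15.94 d
K_eq = L_total / Σ(L/K) = 752 / 15.94 = 47.16 m/d
q = K_eq · i = 47.16 × 0.0028 = 0.1321 m/d (same in every zone)
Zone A: v = q/n = 0.1321/0.10 = 1.321 m/d → t_A = 296/1.321 = 224.1 d
Zone B: v = q/n = 0.1321/0.28 = 0.4716 m/d → t_B = 456/0.4716 = 966.9 d
Total t = 224.1 + 966.9 = 1191 d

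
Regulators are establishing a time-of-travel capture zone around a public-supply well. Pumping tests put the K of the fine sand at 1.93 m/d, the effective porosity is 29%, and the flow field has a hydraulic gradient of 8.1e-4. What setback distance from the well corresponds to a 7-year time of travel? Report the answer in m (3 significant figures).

13.8 m

Specific discharge q = 1.93 × 8.1e-4 = 0.001563 m/d
Average linear velocity = 0.001563 / 0.29 = 0.005391 m/d
T = 7 yr × 365 = 2555 d
L = v × T = 0.005391 × 2555 = 13.77 m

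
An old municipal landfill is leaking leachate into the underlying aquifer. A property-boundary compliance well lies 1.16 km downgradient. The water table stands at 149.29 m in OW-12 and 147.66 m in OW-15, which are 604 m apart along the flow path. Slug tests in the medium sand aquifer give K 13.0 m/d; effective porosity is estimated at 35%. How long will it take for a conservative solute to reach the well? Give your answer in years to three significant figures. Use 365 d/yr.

31.7 years

Hydraulic gradient i = (149.29 − 147.66) / 604 = 1.63 / 604 = 0.002699
Specific discharge q = 13.0 × 0.002699 = 0.03508 m/d
Seepage velocity v = q / n = 0.03508 / 0.35 = 0.1002 m/d
L = 1.16 km = 1160 m
t = L / v = 1160 / 0.1002 = 11570 d
   = 11570 / 365 = 31.7 yr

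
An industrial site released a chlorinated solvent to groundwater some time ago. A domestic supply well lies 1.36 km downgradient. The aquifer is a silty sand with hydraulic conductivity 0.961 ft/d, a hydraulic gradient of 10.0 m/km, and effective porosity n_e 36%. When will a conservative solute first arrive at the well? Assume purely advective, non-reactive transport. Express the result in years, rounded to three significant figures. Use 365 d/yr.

K = 0.961 ft/d × 0.3048 = 0.2929 m/d
q = Ki = 0.2929 × 0.010 = 0.002929 m/d
Seepage velocity v = q / n = 0.002929 / 0.36 = 0.008136 m/d
L = 1.36 km = 1360 m
t = L / v = 1360 / 0.008136 = 167100 d
   = 167100 / 365 = 458 yr

458 years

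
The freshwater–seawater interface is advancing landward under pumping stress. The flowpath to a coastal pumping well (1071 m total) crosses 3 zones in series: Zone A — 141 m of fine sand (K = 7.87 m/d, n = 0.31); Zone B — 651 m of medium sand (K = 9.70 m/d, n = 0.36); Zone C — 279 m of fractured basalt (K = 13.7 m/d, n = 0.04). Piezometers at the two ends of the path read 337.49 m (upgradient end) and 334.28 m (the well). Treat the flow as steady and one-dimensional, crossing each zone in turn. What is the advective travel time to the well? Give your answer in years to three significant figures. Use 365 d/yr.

Total head drop ΔH = 337.49 − 334.28 = 3.21 m
Continuity: the same q passes through each zone, so ΔH = q·Σ(L_j/K_j) — the zones act as resistances in series.
Σ(L/K) = 141/7.87 + 651/9.70 + 279/13.7 = 17.92 + 67.11 + 20.36 = 105.4 d
q = ΔH / Σ(L/K) = 3.21 / 105.4 = 0.03046 m/d (same in every zone)
Zone A: v = q/n = 0.03046/0.31 = 0.09825 m/d → t_A = 141/0.09825 = 1435 d
Zone B: v = q/n = 0.03046/0.36 = 0.08460 m/d → t_B = 651/0.08460 = 7695 d
Zone C: v = q/n = 0.03046/0.04 = 0.7614 m/d → t_C = 279/0.7614 = 366.4 d
Total t = 1435 + 7695 + 366.4 = 9496 d
   = 9496 / 365 = 26.0 yr

26.0 years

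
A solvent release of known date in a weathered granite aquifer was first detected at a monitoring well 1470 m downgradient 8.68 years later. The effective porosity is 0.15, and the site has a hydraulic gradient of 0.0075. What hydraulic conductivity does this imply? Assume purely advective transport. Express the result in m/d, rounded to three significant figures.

9.28 m/d

t = 8.68 years = 3168 d
v = L / t = 1470 / 3168 = 0.4640 m/d
K = v · n / i = 0.4640 × 0.15 / 0.0075 = 9.28 m/d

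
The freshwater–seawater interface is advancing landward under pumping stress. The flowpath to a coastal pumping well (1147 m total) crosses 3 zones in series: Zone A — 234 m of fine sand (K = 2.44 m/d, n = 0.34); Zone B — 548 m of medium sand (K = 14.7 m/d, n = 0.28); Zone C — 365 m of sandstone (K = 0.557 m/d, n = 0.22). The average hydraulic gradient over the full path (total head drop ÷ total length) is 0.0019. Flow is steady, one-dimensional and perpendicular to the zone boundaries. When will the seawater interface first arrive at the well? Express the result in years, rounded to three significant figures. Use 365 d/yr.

For zones in series the flux q is common to all zones; the equivalent conductivity is the harmonic (thickness-weighted) mean, K_eq = L_total / Σ(L_j/K_j).
Σ(L/K) = 234/2.44 + 548/14.7 + 365/0.557 = 95.90 + 37.28 + 655.3 = 788.5 d
K_eq = L_total / Σ(L/K) = 1147 / 788.5 = 1.455 m/d
q = K_eq · i = 1.455 × 0.0019 = 0.002764 m/d (same in every zone)
Zone A: v = q/n = 0.002764/0.34 = 0.008129 m/d → t_A = 234/0.008129 = 28790 d
Zone B: v = q/n = 0.002764/0.28 = 0.009871 m/d → t_B = 548/0.009871 = 55520 d
Zone C: v = q/n = 0.002764/0.22 = 0.01256 m/d → t_C = 365/0.01256 = 29050 d
Total t = 28790 + 55520 + 29050 = 113400 d
   = 113400 / 365 = 311 yr

311 years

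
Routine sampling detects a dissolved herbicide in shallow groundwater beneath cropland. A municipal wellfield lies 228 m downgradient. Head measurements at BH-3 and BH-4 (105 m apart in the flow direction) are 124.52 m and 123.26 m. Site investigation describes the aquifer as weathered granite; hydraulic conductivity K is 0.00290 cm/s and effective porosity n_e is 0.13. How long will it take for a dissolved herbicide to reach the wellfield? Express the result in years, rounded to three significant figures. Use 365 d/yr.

2.70 years

Hydraulic gradient i = (124.52 − 123.26) / 105 = 1.26 / 105 = 0.01200
K = 0.00290 cm/s × 864 = 2.506 m/d
Specific discharge q = 2.506 × 0.01200 = 0.03007 m/d
v = Ki/n = 2.506·0.01200/0.13 = 0.2313 m/d
t = L / v = 228 / 0.2313 = 985.8 d
   = 985.8 / 365 = 2.70 yr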